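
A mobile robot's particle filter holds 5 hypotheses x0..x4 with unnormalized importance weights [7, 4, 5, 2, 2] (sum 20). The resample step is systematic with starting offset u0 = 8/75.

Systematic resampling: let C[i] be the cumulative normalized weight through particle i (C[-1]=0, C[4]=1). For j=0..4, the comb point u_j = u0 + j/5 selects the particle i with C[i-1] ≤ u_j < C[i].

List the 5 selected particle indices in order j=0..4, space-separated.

C = [7/20, 11/20, 4/5, 9/10, 1]
j=0: u_0=8/75 ∈ [0, 7/20) → index 0
j=1: u_1=23/75 ∈ [0, 7/20) → index 0
j=2: u_2=38/75 ∈ [7/20, 11/20) → index 1
j=3: u_3=53/75 ∈ [11/20, 4/5) → index 2
j=4: u_4=68/75 ∈ [9/10, 1) → index 4

0 0 1 2 4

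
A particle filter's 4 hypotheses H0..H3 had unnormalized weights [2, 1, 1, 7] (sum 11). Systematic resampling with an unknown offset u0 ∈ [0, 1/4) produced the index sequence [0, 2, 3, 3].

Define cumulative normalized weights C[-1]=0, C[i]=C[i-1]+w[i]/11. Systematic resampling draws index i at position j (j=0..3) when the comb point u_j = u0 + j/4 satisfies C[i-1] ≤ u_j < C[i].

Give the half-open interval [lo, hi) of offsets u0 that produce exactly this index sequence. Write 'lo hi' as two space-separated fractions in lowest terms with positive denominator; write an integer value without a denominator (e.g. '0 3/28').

C = [2/11, 3/11, 4/11, 1]
j=0 picked index 0: u0 ∈ [0, 2/11)
j=1 picked index 2: u0 ∈ [1/44, 5/44)
j=2 picked index 3: u0 ∈ [-3/22, 1/2)
j=3 picked index 3: u0 ∈ [-17/44, 1/4)
intersection: [1/44, 5/44)

1/44 5/44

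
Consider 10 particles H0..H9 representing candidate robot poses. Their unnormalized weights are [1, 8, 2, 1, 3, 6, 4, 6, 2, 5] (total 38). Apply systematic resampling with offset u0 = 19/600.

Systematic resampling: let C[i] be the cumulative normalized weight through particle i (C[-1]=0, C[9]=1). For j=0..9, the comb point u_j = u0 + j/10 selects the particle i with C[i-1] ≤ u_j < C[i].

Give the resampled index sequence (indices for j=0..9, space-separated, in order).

C = [1/38, 9/38, 11/38, 6/19, 15/38, 21/38, 25/38, 31/38, 33/38, 1]
j=0: u_0=19/600 ∈ [1/38, 9/38) → index 1
j=1: u_1=79/600 ∈ [1/38, 9/38) → index 1
j=2: u_2=139/600 ∈ [1/38, 9/38) → index 1
j=3: u_3=199/600 ∈ [6/19, 15/38) → index 4
j=4: u_4=259/600 ∈ [15/38, 21/38) → index 5
j=5: u_5=319/600 ∈ [15/38, 21/38) → index 5
j=6: u_6=379/600 ∈ [21/38, 25/38) → index 6
j=7: u_7=439/600 ∈ [25/38, 31/38) → index 7
j=8: u_8=499/600 ∈ [31/38, 33/38) → index 8
j=9: u_9=559/600 ∈ [33/38, 1) → index 9

1 1 1 4 5 5 6 7 8 9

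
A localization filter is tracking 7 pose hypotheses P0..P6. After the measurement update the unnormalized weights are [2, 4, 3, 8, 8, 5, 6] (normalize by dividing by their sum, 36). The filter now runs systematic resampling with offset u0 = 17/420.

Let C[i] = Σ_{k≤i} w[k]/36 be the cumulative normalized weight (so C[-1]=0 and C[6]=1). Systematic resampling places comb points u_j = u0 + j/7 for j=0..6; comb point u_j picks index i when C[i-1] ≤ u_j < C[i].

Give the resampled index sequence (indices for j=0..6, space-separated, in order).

C = [1/18, 1/6, 1/4, 17/36, 25/36, 5/6, 1]
j=0: u_0=17/420 ∈ [0, 1/18) → index 0
j=1: u_1=11/60 ∈ [1/6, 1/4) → index 2
j=2: u_2=137/420 ∈ [1/4, 17/36) → index 3
j=3: u_3=197/420 ∈ [1/4, 17/36) → index 3
j=4: u_4=257/420 ∈ [17/36, 25/36) → index 4
j=5: u_5=317/420 ∈ [25/36, 5/6) → index 5
j=6: u_6=377/420 ∈ [5/6, 1) → index 6

0 2 3 3 4 5 6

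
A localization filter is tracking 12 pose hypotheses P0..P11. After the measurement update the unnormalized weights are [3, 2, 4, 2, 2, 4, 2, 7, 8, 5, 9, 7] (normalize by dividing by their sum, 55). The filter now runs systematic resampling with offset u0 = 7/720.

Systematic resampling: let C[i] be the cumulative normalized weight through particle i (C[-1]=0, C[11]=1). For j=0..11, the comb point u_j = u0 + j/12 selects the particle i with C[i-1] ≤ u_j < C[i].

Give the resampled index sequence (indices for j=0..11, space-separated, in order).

0 2 3 5 6 7 8 8 9 10 10 11

C = [3/55, 1/11, 9/55, 1/5, 13/55, 17/55, 19/55, 26/55, 34/55, 39/55, 48/55, 1]
j=0: u_0=7/720 ∈ [0, 3/55) → index 0
j=1: u_1=67/720 ∈ [1/11, 9/55) → index 2
j=2: u_2=127/720 ∈ [9/55, 1/5) → index 3
j=3: u_3=187/720 ∈ [13/55, 17/55) → index 5
j=4: u_4=247/720 ∈ [17/55, 19/55) → index 6
j=5: u_5=307/720 ∈ [19/55, 26/55) → index 7
j=6: u_6=367/720 ∈ [26/55, 34/55) → index 8
j=7: u_7=427/720 ∈ [26/55, 34/55) → index 8
j=8: u_8=487/720 ∈ [34/55, 39/55) → index 9
j=9: u_9=547/720 ∈ [39/55, 48/55) → index 10
j=10: u_10=607/720 ∈ [39/55, 48/55) → index 10
j=11: u_11=667/720 ∈ [48/55, 1) → index 11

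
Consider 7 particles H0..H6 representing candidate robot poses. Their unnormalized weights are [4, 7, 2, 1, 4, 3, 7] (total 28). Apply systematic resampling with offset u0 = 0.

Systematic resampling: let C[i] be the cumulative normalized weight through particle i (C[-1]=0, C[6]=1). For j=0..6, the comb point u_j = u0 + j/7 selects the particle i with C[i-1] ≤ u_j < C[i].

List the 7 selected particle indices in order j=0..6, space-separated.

C = [1/7, 11/28, 13/28, 1/2, 9/14, 3/4, 1]
j=0: u_0=0 ∈ [0, 1/7) → index 0
j=1: u_1=1/7 ∈ [1/7, 11/28) → index 1
j=2: u_2=2/7 ∈ [1/7, 11/28) → index 1
j=3: u_3=3/7 ∈ [11/28, 13/28) → index 2
j=4: u_4=4/7 ∈ [1/2, 9/14) → index 4
j=5: u_5=5/7 ∈ [9/14, 3/4) → index 5
j=6: u_6=6/7 ∈ [3/4, 1) → index 6

0 1 1 2 4 5 6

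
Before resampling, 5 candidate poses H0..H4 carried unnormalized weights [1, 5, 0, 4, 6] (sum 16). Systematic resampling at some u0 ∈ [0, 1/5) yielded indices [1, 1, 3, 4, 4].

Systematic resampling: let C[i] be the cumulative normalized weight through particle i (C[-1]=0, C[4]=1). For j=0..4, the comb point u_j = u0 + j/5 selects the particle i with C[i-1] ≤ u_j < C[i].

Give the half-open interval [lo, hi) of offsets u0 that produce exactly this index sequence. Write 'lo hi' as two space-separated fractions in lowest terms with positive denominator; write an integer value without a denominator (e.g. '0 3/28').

C = [1/16, 3/8, 3/8, 5/8, 1]
j=0 picked index 1: u0 ∈ [1/16, 3/8)
j=1 picked index 1: u0 ∈ [-11/80, 7/40)
j=2 picked index 3: u0 ∈ [-1/40, 9/40)
j=3 picked index 4: u0 ∈ [1/40, 2/5)
j=4 picked index 4: u0 ∈ [-7/40, 1/5)
intersection: [1/16, 7/40)

1/16 7/40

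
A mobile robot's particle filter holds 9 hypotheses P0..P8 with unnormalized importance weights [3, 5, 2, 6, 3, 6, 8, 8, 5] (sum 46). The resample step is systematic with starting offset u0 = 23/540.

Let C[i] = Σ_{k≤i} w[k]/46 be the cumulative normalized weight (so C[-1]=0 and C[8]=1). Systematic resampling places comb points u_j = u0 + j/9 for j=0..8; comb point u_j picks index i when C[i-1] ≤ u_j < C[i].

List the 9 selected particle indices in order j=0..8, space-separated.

C = [3/46, 4/23, 5/23, 8/23, 19/46, 25/46, 33/46, 41/46, 1]
j=0: u_0=23/540 ∈ [0, 3/46) → index 0
j=1: u_1=83/540 ∈ [3/46, 4/23) → index 1
j=2: u_2=143/540 ∈ [5/23, 8/23) → index 3
j=3: u_3=203/540 ∈ [8/23, 19/46) → index 4
j=4: u_4=263/540 ∈ [19/46, 25/46) → index 5
j=5: u_5=323/540 ∈ [25/46, 33/46) → index 6
j=6: u_6=383/540 ∈ [25/46, 33/46) → index 6
j=7: u_7=443/540 ∈ [33/46, 41/46) → index 7
j=8: u_8=503/540 ∈ [41/46, 1) → index 8

0 1 3 4 5 6 6 7 8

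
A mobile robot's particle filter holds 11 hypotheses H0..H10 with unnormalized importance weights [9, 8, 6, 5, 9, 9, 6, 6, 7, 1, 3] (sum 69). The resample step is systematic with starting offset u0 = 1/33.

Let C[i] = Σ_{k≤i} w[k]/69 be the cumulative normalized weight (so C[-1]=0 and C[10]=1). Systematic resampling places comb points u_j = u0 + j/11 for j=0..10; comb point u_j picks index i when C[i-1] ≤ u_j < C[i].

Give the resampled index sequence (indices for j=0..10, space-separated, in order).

0 0 1 2 3 4 5 6 7 8 8

C = [3/23, 17/69, 1/3, 28/69, 37/69, 2/3, 52/69, 58/69, 65/69, 22/23, 1]
j=0: u_0=1/33 ∈ [0, 3/23) → index 0
j=1: u_1=4/33 ∈ [0, 3/23) → index 0
j=2: u_2=7/33 ∈ [3/23, 17/69) → index 1
j=3: u_3=10/33 ∈ [17/69, 1/3) → index 2
j=4: u_4=13/33 ∈ [1/3, 28/69) → index 3
j=5: u_5=16/33 ∈ [28/69, 37/69) → index 4
j=6: u_6=19/33 ∈ [37/69, 2/3) → index 5
j=7: u_7=2/3 ∈ [2/3, 52/69) → index 6
j=8: u_8=25/33 ∈ [52/69, 58/69) → index 7
j=9: u_9=28/33 ∈ [58/69, 65/69) → index 8
j=10: u_10=31/33 ∈ [58/69, 65/69) → index 8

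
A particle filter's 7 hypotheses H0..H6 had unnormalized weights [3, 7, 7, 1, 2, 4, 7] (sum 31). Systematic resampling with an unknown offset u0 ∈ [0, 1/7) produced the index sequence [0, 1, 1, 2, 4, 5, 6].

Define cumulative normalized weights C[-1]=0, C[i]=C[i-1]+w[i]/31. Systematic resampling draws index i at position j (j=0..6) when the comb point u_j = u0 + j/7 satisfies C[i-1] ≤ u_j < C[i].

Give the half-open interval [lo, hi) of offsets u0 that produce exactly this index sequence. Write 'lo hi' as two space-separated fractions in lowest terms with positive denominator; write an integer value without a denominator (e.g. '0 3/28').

2/217 8/217

C = [3/31, 10/31, 17/31, 18/31, 20/31, 24/31, 1]
j=0 picked index 0: u0 ∈ [0, 3/31)
j=1 picked index 1: u0 ∈ [-10/217, 39/217)
j=2 picked index 1: u0 ∈ [-41/217, 8/217)
j=3 picked index 2: u0 ∈ [-23/217, 26/217)
j=4 picked index 4: u0 ∈ [2/217, 16/217)
j=5 picked index 5: u0 ∈ [-15/217, 13/217)
j=6 picked index 6: u0 ∈ [-18/217, 1/7)
intersection: [2/217, 8/217)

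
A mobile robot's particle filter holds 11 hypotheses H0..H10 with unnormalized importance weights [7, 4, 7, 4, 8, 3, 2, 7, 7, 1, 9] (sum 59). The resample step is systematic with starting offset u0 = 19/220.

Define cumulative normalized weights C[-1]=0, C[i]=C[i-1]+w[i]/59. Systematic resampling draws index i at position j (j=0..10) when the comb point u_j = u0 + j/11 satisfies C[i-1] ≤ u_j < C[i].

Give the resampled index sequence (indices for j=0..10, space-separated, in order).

0 1 2 3 4 5 7 8 8 10 10

C = [7/59, 11/59, 18/59, 22/59, 30/59, 33/59, 35/59, 42/59, 49/59, 50/59, 1]
j=0: u_0=19/220 ∈ [0, 7/59) → index 0
j=1: u_1=39/220 ∈ [7/59, 11/59) → index 1
j=2: u_2=59/220 ∈ [11/59, 18/59) → index 2
j=3: u_3=79/220 ∈ [18/59, 22/59) → index 3
j=4: u_4=9/20 ∈ [22/59, 30/59) → index 4
j=5: u_5=119/220 ∈ [30/59, 33/59) → index 5
j=6: u_6=139/220 ∈ [35/59, 42/59) → index 7
j=7: u_7=159/220 ∈ [42/59, 49/59) → index 8
j=8: u_8=179/220 ∈ [42/59, 49/59) → index 8
j=9: u_9=199/220 ∈ [50/59, 1) → index 10
j=10: u_10=219/220 ∈ [50/59, 1) → index 10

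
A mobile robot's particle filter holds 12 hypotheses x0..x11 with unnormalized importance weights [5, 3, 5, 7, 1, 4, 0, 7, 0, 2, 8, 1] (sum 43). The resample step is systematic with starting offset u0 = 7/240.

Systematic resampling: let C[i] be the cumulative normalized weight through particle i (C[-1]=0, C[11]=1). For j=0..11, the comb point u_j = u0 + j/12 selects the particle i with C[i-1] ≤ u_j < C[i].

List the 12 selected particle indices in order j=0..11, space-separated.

C = [5/43, 8/43, 13/43, 20/43, 21/43, 25/43, 25/43, 32/43, 32/43, 34/43, 42/43, 1]
j=0: u_0=7/240 ∈ [0, 5/43) → index 0
j=1: u_1=9/80 ∈ [0, 5/43) → index 0
j=2: u_2=47/240 ∈ [8/43, 13/43) → index 2
j=3: u_3=67/240 ∈ [8/43, 13/43) → index 2
j=4: u_4=29/80 ∈ [13/43, 20/43) → index 3
j=5: u_5=107/240 ∈ [13/43, 20/43) → index 3
j=6: u_6=127/240 ∈ [21/43, 25/43) → index 5
j=7: u_7=49/80 ∈ [25/43, 32/43) → index 7
j=8: u_8=167/240 ∈ [25/43, 32/43) → index 7
j=9: u_9=187/240 ∈ [32/43, 34/43) → index 9
j=10: u_10=69/80 ∈ [34/43, 42/43) → index 10
j=11: u_11=227/240 ∈ [34/43, 42/43) → index 10

0 0 2 2 3 3 5 7 7 9 10 10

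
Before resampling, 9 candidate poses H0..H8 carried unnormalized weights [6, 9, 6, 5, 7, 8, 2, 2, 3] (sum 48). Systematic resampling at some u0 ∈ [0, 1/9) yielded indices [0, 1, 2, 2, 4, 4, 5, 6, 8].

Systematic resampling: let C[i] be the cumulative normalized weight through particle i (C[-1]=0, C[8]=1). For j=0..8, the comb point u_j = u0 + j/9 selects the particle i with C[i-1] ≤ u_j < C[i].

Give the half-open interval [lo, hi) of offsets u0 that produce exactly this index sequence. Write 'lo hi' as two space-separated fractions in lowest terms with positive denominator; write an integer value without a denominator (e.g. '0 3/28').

C = [1/8, 5/16, 7/16, 13/24, 11/16, 41/48, 43/48, 15/16, 1]
j=0 picked index 0: u0 ∈ [0, 1/8)
j=1 picked index 1: u0 ∈ [1/72, 29/144)
j=2 picked index 2: u0 ∈ [13/144, 31/144)
j=3 picked index 2: u0 ∈ [-1/48, 5/48)
j=4 picked index 4: u0 ∈ [7/72, 35/144)
j=5 picked index 4: u0 ∈ [-1/72, 19/144)
j=6 picked index 5: u0 ∈ [1/48, 3/16)
j=7 picked index 6: u0 ∈ [11/144, 17/144)
j=8 picked index 8: u0 ∈ [7/144, 1/9)
intersection: [7/72, 5/48)

7/72 5/48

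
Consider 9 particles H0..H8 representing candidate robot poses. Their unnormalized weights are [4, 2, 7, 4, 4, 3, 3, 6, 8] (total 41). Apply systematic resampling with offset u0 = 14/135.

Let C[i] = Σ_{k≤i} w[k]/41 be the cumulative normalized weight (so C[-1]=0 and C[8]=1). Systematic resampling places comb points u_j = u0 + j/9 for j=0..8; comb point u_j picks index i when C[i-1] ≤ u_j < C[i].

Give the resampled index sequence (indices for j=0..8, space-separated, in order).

C = [4/41, 6/41, 13/41, 17/41, 21/41, 24/41, 27/41, 33/41, 1]
j=0: u_0=14/135 ∈ [4/41, 6/41) → index 1
j=1: u_1=29/135 ∈ [6/41, 13/41) → index 2
j=2: u_2=44/135 ∈ [13/41, 17/41) → index 3
j=3: u_3=59/135 ∈ [17/41, 21/41) → index 4
j=4: u_4=74/135 ∈ [21/41, 24/41) → index 5
j=5: u_5=89/135 ∈ [27/41, 33/41) → index 7
j=6: u_6=104/135 ∈ [27/41, 33/41) → index 7
j=7: u_7=119/135 ∈ [33/41, 1) → index 8
j=8: u_8=134/135 ∈ [33/41, 1) → index 8

1 2 3 4 5 7 7 8 8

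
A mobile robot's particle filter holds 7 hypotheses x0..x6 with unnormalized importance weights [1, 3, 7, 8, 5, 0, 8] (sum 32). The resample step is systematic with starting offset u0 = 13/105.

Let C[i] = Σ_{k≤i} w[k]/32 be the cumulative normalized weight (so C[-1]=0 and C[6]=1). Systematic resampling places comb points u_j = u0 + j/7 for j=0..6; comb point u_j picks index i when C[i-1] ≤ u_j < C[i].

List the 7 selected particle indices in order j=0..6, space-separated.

1 2 3 3 4 6 6

C = [1/32, 1/8, 11/32, 19/32, 3/4, 3/4, 1]
j=0: u_0=13/105 ∈ [1/32, 1/8) → index 1
j=1: u_1=4/15 ∈ [1/8, 11/32) → index 2
j=2: u_2=43/105 ∈ [11/32, 19/32) → index 3
j=3: u_3=58/105 ∈ [11/32, 19/32) → index 3
j=4: u_4=73/105 ∈ [19/32, 3/4) → index 4
j=5: u_5=88/105 ∈ [3/4, 1) → index 6
j=6: u_6=103/105 ∈ [3/4, 1) → index 6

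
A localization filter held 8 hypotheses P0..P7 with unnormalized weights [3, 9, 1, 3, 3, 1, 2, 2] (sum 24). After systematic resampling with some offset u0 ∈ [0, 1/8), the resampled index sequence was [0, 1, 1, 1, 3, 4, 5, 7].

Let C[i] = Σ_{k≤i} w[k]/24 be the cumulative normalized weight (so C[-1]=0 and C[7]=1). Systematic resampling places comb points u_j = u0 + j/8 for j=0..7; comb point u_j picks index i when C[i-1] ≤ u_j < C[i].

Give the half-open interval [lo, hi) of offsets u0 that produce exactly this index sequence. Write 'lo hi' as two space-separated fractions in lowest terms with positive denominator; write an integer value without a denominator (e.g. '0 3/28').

1/24 1/12

C = [1/8, 1/2, 13/24, 2/3, 19/24, 5/6, 11/12, 1]
j=0 picked index 0: u0 ∈ [0, 1/8)
j=1 picked index 1: u0 ∈ [0, 3/8)
j=2 picked index 1: u0 ∈ [-1/8, 1/4)
j=3 picked index 1: u0 ∈ [-1/4, 1/8)
j=4 picked index 3: u0 ∈ [1/24, 1/6)
j=5 picked index 4: u0 ∈ [1/24, 1/6)
j=6 picked index 5: u0 ∈ [1/24, 1/12)
j=7 picked index 7: u0 ∈ [1/24, 1/8)
intersection: [1/24, 1/12)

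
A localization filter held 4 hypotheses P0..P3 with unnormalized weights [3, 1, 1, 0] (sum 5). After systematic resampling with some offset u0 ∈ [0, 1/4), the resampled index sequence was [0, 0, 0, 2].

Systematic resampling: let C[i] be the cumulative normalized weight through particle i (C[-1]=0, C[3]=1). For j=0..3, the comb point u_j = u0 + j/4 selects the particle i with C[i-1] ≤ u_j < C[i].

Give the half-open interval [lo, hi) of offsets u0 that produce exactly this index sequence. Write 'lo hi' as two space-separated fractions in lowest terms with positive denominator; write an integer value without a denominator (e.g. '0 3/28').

1/20 1/10

C = [3/5, 4/5, 1, 1]
j=0 picked index 0: u0 ∈ [0, 3/5)
j=1 picked index 0: u0 ∈ [-1/4, 7/20)
j=2 picked index 0: u0 ∈ [-1/2, 1/10)
j=3 picked index 2: u0 ∈ [1/20, 1/4)
intersection: [1/20, 1/10)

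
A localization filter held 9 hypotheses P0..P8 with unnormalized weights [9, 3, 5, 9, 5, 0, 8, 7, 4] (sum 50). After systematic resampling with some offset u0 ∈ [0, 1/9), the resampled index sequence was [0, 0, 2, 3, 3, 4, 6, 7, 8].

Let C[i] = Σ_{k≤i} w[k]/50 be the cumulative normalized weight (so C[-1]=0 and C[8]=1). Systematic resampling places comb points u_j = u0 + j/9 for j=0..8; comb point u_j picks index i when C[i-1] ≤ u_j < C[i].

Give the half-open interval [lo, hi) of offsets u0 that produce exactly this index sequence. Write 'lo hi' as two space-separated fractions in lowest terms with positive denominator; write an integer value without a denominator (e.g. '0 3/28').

C = [9/50, 6/25, 17/50, 13/25, 31/50, 31/50, 39/50, 23/25, 1]
j=0 picked index 0: u0 ∈ [0, 9/50)
j=1 picked index 0: u0 ∈ [-1/9, 31/450)
j=2 picked index 2: u0 ∈ [4/225, 53/450)
j=3 picked index 3: u0 ∈ [1/150, 14/75)
j=4 picked index 3: u0 ∈ [-47/450, 17/225)
j=5 picked index 4: u0 ∈ [-8/225, 29/450)
j=6 picked index 6: u0 ∈ [-7/150, 17/150)
j=7 picked index 7: u0 ∈ [1/450, 32/225)
j=8 picked index 8: u0 ∈ [7/225, 1/9)
intersection: [7/225, 29/450)

7/225 29/450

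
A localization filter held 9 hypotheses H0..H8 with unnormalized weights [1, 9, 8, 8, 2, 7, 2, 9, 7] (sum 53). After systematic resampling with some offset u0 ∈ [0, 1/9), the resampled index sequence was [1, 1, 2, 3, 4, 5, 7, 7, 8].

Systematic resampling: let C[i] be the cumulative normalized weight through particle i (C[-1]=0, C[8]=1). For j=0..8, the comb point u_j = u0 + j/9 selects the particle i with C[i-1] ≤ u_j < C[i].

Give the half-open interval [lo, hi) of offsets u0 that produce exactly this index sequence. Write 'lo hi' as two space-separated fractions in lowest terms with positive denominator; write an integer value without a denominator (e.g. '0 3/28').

22/477 37/477

C = [1/53, 10/53, 18/53, 26/53, 28/53, 35/53, 37/53, 46/53, 1]
j=0 picked index 1: u0 ∈ [1/53, 10/53)
j=1 picked index 1: u0 ∈ [-44/477, 37/477)
j=2 picked index 2: u0 ∈ [-16/477, 56/477)
j=3 picked index 3: u0 ∈ [1/159, 25/159)
j=4 picked index 4: u0 ∈ [22/477, 40/477)
j=5 picked index 5: u0 ∈ [-13/477, 50/477)
j=6 picked index 7: u0 ∈ [5/159, 32/159)
j=7 picked index 7: u0 ∈ [-38/477, 43/477)
j=8 picked index 8: u0 ∈ [-10/477, 1/9)
intersection: [22/477, 37/477)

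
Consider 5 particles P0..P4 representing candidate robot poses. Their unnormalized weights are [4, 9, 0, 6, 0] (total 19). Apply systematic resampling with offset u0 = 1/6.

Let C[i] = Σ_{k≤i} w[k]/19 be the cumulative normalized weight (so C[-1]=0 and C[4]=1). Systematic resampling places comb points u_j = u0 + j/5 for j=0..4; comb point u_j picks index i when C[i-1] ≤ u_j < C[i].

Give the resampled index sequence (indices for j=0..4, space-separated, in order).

0 1 1 3 3

C = [4/19, 13/19, 13/19, 1, 1]
j=0: u_0=1/6 ∈ [0, 4/19) → index 0
j=1: u_1=11/30 ∈ [4/19, 13/19) → index 1
j=2: u_2=17/30 ∈ [4/19, 13/19) → index 1
j=3: u_3=23/30 ∈ [13/19, 1) → index 3
j=4: u_4=29/30 ∈ [13/19, 1) → index 3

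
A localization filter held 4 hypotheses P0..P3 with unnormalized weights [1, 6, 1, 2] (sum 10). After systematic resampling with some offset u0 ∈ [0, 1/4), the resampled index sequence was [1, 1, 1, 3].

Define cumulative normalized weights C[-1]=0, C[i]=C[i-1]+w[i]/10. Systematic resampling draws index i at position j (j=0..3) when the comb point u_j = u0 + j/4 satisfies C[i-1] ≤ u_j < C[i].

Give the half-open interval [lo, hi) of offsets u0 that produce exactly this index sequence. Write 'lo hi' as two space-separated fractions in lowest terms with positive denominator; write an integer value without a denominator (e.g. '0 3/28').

1/10 1/5

C = [1/10, 7/10, 4/5, 1]
j=0 picked index 1: u0 ∈ [1/10, 7/10)
j=1 picked index 1: u0 ∈ [-3/20, 9/20)
j=2 picked index 1: u0 ∈ [-2/5, 1/5)
j=3 picked index 3: u0 ∈ [1/20, 1/4)
intersection: [1/10, 1/5)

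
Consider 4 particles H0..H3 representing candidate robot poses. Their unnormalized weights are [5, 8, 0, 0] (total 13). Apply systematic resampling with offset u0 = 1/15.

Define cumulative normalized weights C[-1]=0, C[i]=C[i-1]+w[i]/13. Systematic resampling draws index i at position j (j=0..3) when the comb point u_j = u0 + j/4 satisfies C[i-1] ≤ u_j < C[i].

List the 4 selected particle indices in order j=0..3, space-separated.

0 0 1 1

C = [5/13, 1, 1, 1]
j=0: u_0=1/15 ∈ [0, 5/13) → index 0
j=1: u_1=19/60 ∈ [0, 5/13) → index 0
j=2: u_2=17/30 ∈ [5/13, 1) → index 1
j=3: u_3=49/60 ∈ [5/13, 1) → index 1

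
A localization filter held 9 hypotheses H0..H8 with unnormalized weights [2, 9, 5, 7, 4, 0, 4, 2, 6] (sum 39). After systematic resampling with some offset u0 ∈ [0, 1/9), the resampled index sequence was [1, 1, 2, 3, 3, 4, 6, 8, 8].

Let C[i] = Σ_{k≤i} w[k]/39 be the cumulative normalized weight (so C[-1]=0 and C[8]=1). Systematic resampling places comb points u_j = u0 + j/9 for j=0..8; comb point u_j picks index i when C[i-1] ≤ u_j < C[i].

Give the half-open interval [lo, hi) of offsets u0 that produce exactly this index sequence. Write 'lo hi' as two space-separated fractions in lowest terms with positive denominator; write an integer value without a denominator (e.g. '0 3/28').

1/13 1/9

C = [2/39, 11/39, 16/39, 23/39, 9/13, 9/13, 31/39, 11/13, 1]
j=0 picked index 1: u0 ∈ [2/39, 11/39)
j=1 picked index 1: u0 ∈ [-7/117, 20/117)
j=2 picked index 2: u0 ∈ [7/117, 22/117)
j=3 picked index 3: u0 ∈ [1/13, 10/39)
j=4 picked index 3: u0 ∈ [-4/117, 17/117)
j=5 picked index 4: u0 ∈ [4/117, 16/117)
j=6 picked index 6: u0 ∈ [1/39, 5/39)
j=7 picked index 8: u0 ∈ [8/117, 2/9)
j=8 picked index 8: u0 ∈ [-5/117, 1/9)
intersection: [1/13, 1/9)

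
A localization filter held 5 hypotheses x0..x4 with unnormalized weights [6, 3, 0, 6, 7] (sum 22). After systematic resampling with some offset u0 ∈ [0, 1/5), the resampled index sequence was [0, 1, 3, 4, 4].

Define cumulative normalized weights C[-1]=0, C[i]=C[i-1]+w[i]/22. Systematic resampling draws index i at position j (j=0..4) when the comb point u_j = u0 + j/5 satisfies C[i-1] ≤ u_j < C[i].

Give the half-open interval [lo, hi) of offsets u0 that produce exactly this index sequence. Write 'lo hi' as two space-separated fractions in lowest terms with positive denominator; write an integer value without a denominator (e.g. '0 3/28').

C = [3/11, 9/22, 9/22, 15/22, 1]
j=0 picked index 0: u0 ∈ [0, 3/11)
j=1 picked index 1: u0 ∈ [4/55, 23/110)
j=2 picked index 3: u0 ∈ [1/110, 31/110)
j=3 picked index 4: u0 ∈ [9/110, 2/5)
j=4 picked index 4: u0 ∈ [-13/110, 1/5)
intersection: [9/110, 1/5)

9/110 1/5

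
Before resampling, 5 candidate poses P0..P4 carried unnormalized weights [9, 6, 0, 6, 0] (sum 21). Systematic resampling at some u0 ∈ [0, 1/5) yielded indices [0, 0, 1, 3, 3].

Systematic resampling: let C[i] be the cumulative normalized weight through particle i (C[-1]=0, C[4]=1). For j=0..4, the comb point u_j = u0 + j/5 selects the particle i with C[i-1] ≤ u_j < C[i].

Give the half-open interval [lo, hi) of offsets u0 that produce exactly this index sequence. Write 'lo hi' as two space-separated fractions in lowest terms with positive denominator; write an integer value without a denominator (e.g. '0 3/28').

C = [3/7, 5/7, 5/7, 1, 1]
j=0 picked index 0: u0 ∈ [0, 3/7)
j=1 picked index 0: u0 ∈ [-1/5, 8/35)
j=2 picked index 1: u0 ∈ [1/35, 11/35)
j=3 picked index 3: u0 ∈ [4/35, 2/5)
j=4 picked index 3: u0 ∈ [-3/35, 1/5)
intersection: [4/35, 1/5)

4/35 1/5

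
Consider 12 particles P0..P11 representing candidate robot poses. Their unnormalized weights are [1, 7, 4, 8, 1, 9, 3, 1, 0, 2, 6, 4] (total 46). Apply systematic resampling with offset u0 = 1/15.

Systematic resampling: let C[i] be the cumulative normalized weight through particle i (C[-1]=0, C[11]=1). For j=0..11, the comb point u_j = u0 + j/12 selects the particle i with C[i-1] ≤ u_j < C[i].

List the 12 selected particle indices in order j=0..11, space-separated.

C = [1/46, 4/23, 6/23, 10/23, 21/46, 15/23, 33/46, 17/23, 17/23, 18/23, 21/23, 1]
j=0: u_0=1/15 ∈ [1/46, 4/23) → index 1
j=1: u_1=3/20 ∈ [1/46, 4/23) → index 1
j=2: u_2=7/30 ∈ [4/23, 6/23) → index 2
j=3: u_3=19/60 ∈ [6/23, 10/23) → index 3
j=4: u_4=2/5 ∈ [6/23, 10/23) → index 3
j=5: u_5=29/60 ∈ [21/46, 15/23) → index 5
j=6: u_6=17/30 ∈ [21/46, 15/23) → index 5
j=7: u_7=13/20 ∈ [21/46, 15/23) → index 5
j=8: u_8=11/15 ∈ [33/46, 17/23) → index 7
j=9: u_9=49/60 ∈ [18/23, 21/23) → index 10
j=10: u_10=9/10 ∈ [18/23, 21/23) → index 10
j=11: u_11=59/60 ∈ [21/23, 1) → index 11

1 1 2 3 3 5 5 5 7 10 10 11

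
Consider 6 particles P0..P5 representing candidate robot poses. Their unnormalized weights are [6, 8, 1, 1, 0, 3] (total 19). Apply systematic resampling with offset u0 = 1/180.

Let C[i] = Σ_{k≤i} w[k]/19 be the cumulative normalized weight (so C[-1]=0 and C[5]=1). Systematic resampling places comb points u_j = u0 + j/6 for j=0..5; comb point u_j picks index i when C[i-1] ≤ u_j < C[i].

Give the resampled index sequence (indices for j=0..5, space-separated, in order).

0 0 1 1 1 3

C = [6/19, 14/19, 15/19, 16/19, 16/19, 1]
j=0: u_0=1/180 ∈ [0, 6/19) → index 0
j=1: u_1=31/180 ∈ [0, 6/19) → index 0
j=2: u_2=61/180 ∈ [6/19, 14/19) → index 1
j=3: u_3=91/180 ∈ [6/19, 14/19) → index 1
j=4: u_4=121/180 ∈ [6/19, 14/19) → index 1
j=5: u_5=151/180 ∈ [15/19, 16/19) → index 3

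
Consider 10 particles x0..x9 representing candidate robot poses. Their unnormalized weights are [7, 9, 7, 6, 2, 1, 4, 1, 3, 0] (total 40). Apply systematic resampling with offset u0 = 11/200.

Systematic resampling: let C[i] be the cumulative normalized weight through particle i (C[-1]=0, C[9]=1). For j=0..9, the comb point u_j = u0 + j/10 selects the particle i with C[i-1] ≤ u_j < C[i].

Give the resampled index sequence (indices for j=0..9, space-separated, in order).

C = [7/40, 2/5, 23/40, 29/40, 31/40, 4/5, 9/10, 37/40, 1, 1]
j=0: u_0=11/200 ∈ [0, 7/40) → index 0
j=1: u_1=31/200 ∈ [0, 7/40) → index 0
j=2: u_2=51/200 ∈ [7/40, 2/5) → index 1
j=3: u_3=71/200 ∈ [7/40, 2/5) → index 1
j=4: u_4=91/200 ∈ [2/5, 23/40) → index 2
j=5: u_5=111/200 ∈ [2/5, 23/40) → index 2
j=6: u_6=131/200 ∈ [23/40, 29/40) → index 3
j=7: u_7=151/200 ∈ [29/40, 31/40) → index 4
j=8: u_8=171/200 ∈ [4/5, 9/10) → index 6
j=9: u_9=191/200 ∈ [37/40, 1) → index 8

0 0 1 1 2 2 3 4 6 8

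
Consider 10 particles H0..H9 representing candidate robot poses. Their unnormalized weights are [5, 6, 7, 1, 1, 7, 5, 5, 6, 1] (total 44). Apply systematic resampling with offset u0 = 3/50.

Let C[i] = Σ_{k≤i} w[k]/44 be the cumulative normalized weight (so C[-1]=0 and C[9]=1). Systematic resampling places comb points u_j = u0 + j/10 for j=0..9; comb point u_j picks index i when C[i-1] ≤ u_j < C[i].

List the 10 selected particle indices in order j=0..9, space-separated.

0 1 2 2 5 5 6 7 8 8

C = [5/44, 1/4, 9/22, 19/44, 5/11, 27/44, 8/11, 37/44, 43/44, 1]
j=0: u_0=3/50 ∈ [0, 5/44) → index 0
j=1: u_1=4/25 ∈ [5/44, 1/4) → index 1
j=2: u_2=13/50 ∈ [1/4, 9/22) → index 2
j=3: u_3=9/25 ∈ [1/4, 9/22) → index 2
j=4: u_4=23/50 ∈ [5/11, 27/44) → index 5
j=5: u_5=14/25 ∈ [5/11, 27/44) → index 5
j=6: u_6=33/50 ∈ [27/44, 8/11) → index 6
j=7: u_7=19/25 ∈ [8/11, 37/44) → index 7
j=8: u_8=43/50 ∈ [37/44, 43/44) → index 8
j=9: u_9=24/25 ∈ [37/44, 43/44) → index 8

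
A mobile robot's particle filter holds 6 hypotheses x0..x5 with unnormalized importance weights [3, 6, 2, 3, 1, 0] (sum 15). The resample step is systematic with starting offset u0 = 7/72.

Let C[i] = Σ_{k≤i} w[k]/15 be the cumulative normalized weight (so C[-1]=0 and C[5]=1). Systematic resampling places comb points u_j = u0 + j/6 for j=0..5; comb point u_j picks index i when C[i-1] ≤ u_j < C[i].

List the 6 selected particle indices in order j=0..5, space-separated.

C = [1/5, 3/5, 11/15, 14/15, 1, 1]
j=0: u_0=7/72 ∈ [0, 1/5) → index 0
j=1: u_1=19/72 ∈ [1/5, 3/5) → index 1
j=2: u_2=31/72 ∈ [1/5, 3/5) → index 1
j=3: u_3=43/72 ∈ [1/5, 3/5) → index 1
j=4: u_4=55/72 ∈ [11/15, 14/15) → index 3
j=5: u_5=67/72 ∈ [11/15, 14/15) → index 3

0 1 1 1 3 3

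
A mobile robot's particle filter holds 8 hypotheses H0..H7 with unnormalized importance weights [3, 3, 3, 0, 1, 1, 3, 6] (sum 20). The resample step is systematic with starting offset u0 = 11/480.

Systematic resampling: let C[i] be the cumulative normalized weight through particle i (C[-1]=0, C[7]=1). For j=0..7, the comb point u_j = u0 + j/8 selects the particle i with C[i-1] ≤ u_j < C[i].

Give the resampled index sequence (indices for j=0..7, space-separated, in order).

C = [3/20, 3/10, 9/20, 9/20, 1/2, 11/20, 7/10, 1]
j=0: u_0=11/480 ∈ [0, 3/20) → index 0
j=1: u_1=71/480 ∈ [0, 3/20) → index 0
j=2: u_2=131/480 ∈ [3/20, 3/10) → index 1
j=3: u_3=191/480 ∈ [3/10, 9/20) → index 2
j=4: u_4=251/480 ∈ [1/2, 11/20) → index 5
j=5: u_5=311/480 ∈ [11/20, 7/10) → index 6
j=6: u_6=371/480 ∈ [7/10, 1) → index 7
j=7: u_7=431/480 ∈ [7/10, 1) → index 7

0 0 1 2 5 6 7 7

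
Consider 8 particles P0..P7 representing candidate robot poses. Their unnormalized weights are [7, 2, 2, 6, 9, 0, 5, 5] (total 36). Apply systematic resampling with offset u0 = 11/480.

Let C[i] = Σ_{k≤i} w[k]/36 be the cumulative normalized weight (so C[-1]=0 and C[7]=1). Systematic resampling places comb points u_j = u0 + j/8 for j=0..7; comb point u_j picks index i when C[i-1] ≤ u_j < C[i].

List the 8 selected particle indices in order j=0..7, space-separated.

0 0 2 3 4 4 6 7

C = [7/36, 1/4, 11/36, 17/36, 13/18, 13/18, 31/36, 1]
j=0: u_0=11/480 ∈ [0, 7/36) → index 0
j=1: u_1=71/480 ∈ [0, 7/36) → index 0
j=2: u_2=131/480 ∈ [1/4, 11/36) → index 2
j=3: u_3=191/480 ∈ [11/36, 17/36) → index 3
j=4: u_4=251/480 ∈ [17/36, 13/18) → index 4
j=5: u_5=311/480 ∈ [17/36, 13/18) → index 4
j=6: u_6=371/480 ∈ [13/18, 31/36) → index 6
j=7: u_7=431/480 ∈ [31/36, 1) → index 7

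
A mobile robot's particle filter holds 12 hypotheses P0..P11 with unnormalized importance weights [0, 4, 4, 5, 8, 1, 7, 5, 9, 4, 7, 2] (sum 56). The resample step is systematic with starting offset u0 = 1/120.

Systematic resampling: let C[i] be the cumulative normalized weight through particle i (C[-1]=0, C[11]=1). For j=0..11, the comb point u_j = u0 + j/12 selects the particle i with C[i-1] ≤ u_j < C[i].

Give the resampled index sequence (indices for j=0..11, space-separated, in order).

1 2 3 4 4 6 6 7 8 8 10 10

C = [0, 1/14, 1/7, 13/56, 3/8, 11/28, 29/56, 17/28, 43/56, 47/56, 27/28, 1]
j=0: u_0=1/120 ∈ [0, 1/14) → index 1
j=1: u_1=11/120 ∈ [1/14, 1/7) → index 2
j=2: u_2=7/40 ∈ [1/7, 13/56) → index 3
j=3: u_3=31/120 ∈ [13/56, 3/8) → index 4
j=4: u_4=41/120 ∈ [13/56, 3/8) → index 4
j=5: u_5=17/40 ∈ [11/28, 29/56) → index 6
j=6: u_6=61/120 ∈ [11/28, 29/56) → index 6
j=7: u_7=71/120 ∈ [29/56, 17/28) → index 7
j=8: u_8=27/40 ∈ [17/28, 43/56) → index 8
j=9: u_9=91/120 ∈ [17/28, 43/56) → index 8
j=10: u_10=101/120 ∈ [47/56, 27/28) → index 10
j=11: u_11=37/40 ∈ [47/56, 27/28) → index 10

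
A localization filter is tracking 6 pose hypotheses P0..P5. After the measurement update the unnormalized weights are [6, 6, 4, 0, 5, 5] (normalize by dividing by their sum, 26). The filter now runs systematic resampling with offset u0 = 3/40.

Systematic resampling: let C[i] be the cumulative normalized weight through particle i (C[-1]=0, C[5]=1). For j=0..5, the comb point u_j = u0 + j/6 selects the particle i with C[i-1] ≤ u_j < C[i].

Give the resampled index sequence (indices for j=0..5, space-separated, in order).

C = [3/13, 6/13, 8/13, 8/13, 21/26, 1]
j=0: u_0=3/40 ∈ [0, 3/13) → index 0
j=1: u_1=29/120 ∈ [3/13, 6/13) → index 1
j=2: u_2=49/120 ∈ [3/13, 6/13) → index 1
j=3: u_3=23/40 ∈ [6/13, 8/13) → index 2
j=4: u_4=89/120 ∈ [8/13, 21/26) → index 4
j=5: u_5=109/120 ∈ [21/26, 1) → index 5

0 1 1 2 4 5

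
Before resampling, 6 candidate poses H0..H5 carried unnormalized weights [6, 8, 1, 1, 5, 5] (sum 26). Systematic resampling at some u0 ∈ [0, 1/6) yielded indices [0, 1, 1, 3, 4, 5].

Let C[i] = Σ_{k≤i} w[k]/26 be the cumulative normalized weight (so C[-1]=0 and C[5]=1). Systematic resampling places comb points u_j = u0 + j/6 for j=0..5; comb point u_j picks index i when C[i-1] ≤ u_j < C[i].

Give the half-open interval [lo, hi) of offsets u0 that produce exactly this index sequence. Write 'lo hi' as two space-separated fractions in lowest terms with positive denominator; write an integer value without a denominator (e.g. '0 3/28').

1/13 3/26

C = [3/13, 7/13, 15/26, 8/13, 21/26, 1]
j=0 picked index 0: u0 ∈ [0, 3/13)
j=1 picked index 1: u0 ∈ [5/78, 29/78)
j=2 picked index 1: u0 ∈ [-4/39, 8/39)
j=3 picked index 3: u0 ∈ [1/13, 3/26)
j=4 picked index 4: u0 ∈ [-2/39, 11/78)
j=5 picked index 5: u0 ∈ [-1/39, 1/6)
intersection: [1/13, 3/26)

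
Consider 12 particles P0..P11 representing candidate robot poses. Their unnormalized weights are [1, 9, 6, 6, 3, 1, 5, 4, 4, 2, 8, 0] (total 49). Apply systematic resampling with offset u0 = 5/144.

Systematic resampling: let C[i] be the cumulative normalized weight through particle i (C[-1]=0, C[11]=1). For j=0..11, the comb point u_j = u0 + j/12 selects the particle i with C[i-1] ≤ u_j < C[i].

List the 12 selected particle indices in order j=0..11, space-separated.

C = [1/49, 10/49, 16/49, 22/49, 25/49, 26/49, 31/49, 5/7, 39/49, 41/49, 1, 1]
j=0: u_0=5/144 ∈ [1/49, 10/49) → index 1
j=1: u_1=17/144 ∈ [1/49, 10/49) → index 1
j=2: u_2=29/144 ∈ [1/49, 10/49) → index 1
j=3: u_3=41/144 ∈ [10/49, 16/49) → index 2
j=4: u_4=53/144 ∈ [16/49, 22/49) → index 3
j=5: u_5=65/144 ∈ [22/49, 25/49) → index 4
j=6: u_6=77/144 ∈ [26/49, 31/49) → index 6
j=7: u_7=89/144 ∈ [26/49, 31/49) → index 6
j=8: u_8=101/144 ∈ [31/49, 5/7) → index 7
j=9: u_9=113/144 ∈ [5/7, 39/49) → index 8
j=10: u_10=125/144 ∈ [41/49, 1) → index 10
j=11: u_11=137/144 ∈ [41/49, 1) → index 10

1 1 1 2 3 4 6 6 7 8 10 10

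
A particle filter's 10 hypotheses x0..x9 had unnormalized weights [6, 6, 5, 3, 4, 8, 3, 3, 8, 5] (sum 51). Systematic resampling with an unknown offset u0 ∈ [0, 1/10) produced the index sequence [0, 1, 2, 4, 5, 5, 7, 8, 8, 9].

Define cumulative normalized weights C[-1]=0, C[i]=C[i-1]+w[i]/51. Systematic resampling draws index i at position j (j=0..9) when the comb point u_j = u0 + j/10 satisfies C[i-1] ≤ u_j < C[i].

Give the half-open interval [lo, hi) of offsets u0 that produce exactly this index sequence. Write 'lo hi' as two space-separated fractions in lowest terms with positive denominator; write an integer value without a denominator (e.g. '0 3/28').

C = [2/17, 4/17, 1/3, 20/51, 8/17, 32/51, 35/51, 38/51, 46/51, 1]
j=0 picked index 0: u0 ∈ [0, 2/17)
j=1 picked index 1: u0 ∈ [3/170, 23/170)
j=2 picked index 2: u0 ∈ [3/85, 2/15)
j=3 picked index 4: u0 ∈ [47/510, 29/170)
j=4 picked index 5: u0 ∈ [6/85, 58/255)
j=5 picked index 5: u0 ∈ [-1/34, 13/102)
j=6 picked index 7: u0 ∈ [22/255, 37/255)
j=7 picked index 8: u0 ∈ [23/510, 103/510)
j=8 picked index 8: u0 ∈ [-14/255, 26/255)
j=9 picked index 9: u0 ∈ [1/510, 1/10)
intersection: [47/510, 1/10)

47/510 1/10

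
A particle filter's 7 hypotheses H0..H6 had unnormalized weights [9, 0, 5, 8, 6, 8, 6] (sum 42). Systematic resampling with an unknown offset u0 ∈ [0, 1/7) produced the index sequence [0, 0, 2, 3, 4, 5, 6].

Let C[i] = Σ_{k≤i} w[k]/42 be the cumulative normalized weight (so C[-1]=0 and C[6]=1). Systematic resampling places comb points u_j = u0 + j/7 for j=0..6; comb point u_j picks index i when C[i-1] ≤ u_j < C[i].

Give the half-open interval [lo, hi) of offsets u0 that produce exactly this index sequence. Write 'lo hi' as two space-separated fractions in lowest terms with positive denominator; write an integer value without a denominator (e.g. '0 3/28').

C = [3/14, 3/14, 1/3, 11/21, 2/3, 6/7, 1]
j=0 picked index 0: u0 ∈ [0, 3/14)
j=1 picked index 0: u0 ∈ [-1/7, 1/14)
j=2 picked index 2: u0 ∈ [-1/14, 1/21)
j=3 picked index 3: u0 ∈ [-2/21, 2/21)
j=4 picked index 4: u0 ∈ [-1/21, 2/21)
j=5 picked index 5: u0 ∈ [-1/21, 1/7)
j=6 picked index 6: u0 ∈ [0, 1/7)
intersection: [0, 1/21)

0 1/21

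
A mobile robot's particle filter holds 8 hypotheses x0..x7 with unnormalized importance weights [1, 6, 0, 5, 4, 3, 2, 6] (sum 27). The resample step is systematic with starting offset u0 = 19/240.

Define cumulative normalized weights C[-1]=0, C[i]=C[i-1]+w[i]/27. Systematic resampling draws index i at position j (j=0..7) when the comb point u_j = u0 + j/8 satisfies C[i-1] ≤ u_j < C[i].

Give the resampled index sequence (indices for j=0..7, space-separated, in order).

C = [1/27, 7/27, 7/27, 4/9, 16/27, 19/27, 7/9, 1]
j=0: u_0=19/240 ∈ [1/27, 7/27) → index 1
j=1: u_1=49/240 ∈ [1/27, 7/27) → index 1
j=2: u_2=79/240 ∈ [7/27, 4/9) → index 3
j=3: u_3=109/240 ∈ [4/9, 16/27) → index 4
j=4: u_4=139/240 ∈ [4/9, 16/27) → index 4
j=5: u_5=169/240 ∈ [19/27, 7/9) → index 6
j=6: u_6=199/240 ∈ [7/9, 1) → index 7
j=7: u_7=229/240 ∈ [7/9, 1) → index 7

1 1 3 4 4 6 7 7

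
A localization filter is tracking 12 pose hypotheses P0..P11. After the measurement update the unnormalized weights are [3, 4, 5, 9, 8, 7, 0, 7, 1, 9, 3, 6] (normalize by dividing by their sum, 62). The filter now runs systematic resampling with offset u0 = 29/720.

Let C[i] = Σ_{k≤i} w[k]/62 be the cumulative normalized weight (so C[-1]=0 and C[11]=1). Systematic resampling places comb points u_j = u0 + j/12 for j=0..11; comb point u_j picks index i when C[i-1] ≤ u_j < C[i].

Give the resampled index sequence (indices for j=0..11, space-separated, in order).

C = [3/62, 7/62, 6/31, 21/62, 29/62, 18/31, 18/31, 43/62, 22/31, 53/62, 28/31, 1]
j=0: u_0=29/720 ∈ [0, 3/62) → index 0
j=1: u_1=89/720 ∈ [7/62, 6/31) → index 2
j=2: u_2=149/720 ∈ [6/31, 21/62) → index 3
j=3: u_3=209/720 ∈ [6/31, 21/62) → index 3
j=4: u_4=269/720 ∈ [21/62, 29/62) → index 4
j=5: u_5=329/720 ∈ [21/62, 29/62) → index 4
j=6: u_6=389/720 ∈ [29/62, 18/31) → index 5
j=7: u_7=449/720 ∈ [18/31, 43/62) → index 7
j=8: u_8=509/720 ∈ [43/62, 22/31) → index 8
j=9: u_9=569/720 ∈ [22/31, 53/62) → index 9
j=10: u_10=629/720 ∈ [53/62, 28/31) → index 10
j=11: u_11=689/720 ∈ [28/31, 1) → index 11

0 2 3 3 4 4 5 7 8 9 10 11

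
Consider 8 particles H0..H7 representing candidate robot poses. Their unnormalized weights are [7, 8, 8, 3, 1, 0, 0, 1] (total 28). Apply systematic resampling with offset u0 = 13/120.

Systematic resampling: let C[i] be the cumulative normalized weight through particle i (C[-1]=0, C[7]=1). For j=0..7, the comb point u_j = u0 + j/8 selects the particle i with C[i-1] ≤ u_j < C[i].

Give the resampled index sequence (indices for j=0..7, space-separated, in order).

0 0 1 1 2 2 3 7

C = [1/4, 15/28, 23/28, 13/14, 27/28, 27/28, 27/28, 1]
j=0: u_0=13/120 ∈ [0, 1/4) → index 0
j=1: u_1=7/30 ∈ [0, 1/4) → index 0
j=2: u_2=43/120 ∈ [1/4, 15/28) → index 1
j=3: u_3=29/60 ∈ [1/4, 15/28) → index 1
j=4: u_4=73/120 ∈ [15/28, 23/28) → index 2
j=5: u_5=11/15 ∈ [15/28, 23/28) → index 2
j=6: u_6=103/120 ∈ [23/28, 13/14) → index 3
j=7: u_7=59/60 ∈ [27/28, 1) → index 7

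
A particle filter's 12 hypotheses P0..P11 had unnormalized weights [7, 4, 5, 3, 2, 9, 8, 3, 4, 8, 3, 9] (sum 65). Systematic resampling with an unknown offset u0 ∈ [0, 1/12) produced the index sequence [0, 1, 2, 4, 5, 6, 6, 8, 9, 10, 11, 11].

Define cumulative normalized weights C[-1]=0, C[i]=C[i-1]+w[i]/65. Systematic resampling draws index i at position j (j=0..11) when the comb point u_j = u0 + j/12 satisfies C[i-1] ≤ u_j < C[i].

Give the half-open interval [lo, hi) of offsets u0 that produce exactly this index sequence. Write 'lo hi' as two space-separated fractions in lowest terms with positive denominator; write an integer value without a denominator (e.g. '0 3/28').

C = [7/65, 11/65, 16/65, 19/65, 21/65, 6/13, 38/65, 41/65, 9/13, 53/65, 56/65, 1]
j=0 picked index 0: u0 ∈ [0, 7/65)
j=1 picked index 1: u0 ∈ [19/780, 67/780)
j=2 picked index 2: u0 ∈ [1/390, 31/390)
j=3 picked index 4: u0 ∈ [11/260, 19/260)
j=4 picked index 5: u0 ∈ [-2/195, 5/39)
j=5 picked index 6: u0 ∈ [7/156, 131/780)
j=6 picked index 6: u0 ∈ [-1/26, 11/130)
j=7 picked index 8: u0 ∈ [37/780, 17/156)
j=8 picked index 9: u0 ∈ [1/39, 29/195)
j=9 picked index 10: u0 ∈ [17/260, 29/260)
j=10 picked index 11: u0 ∈ [11/390, 1/6)
j=11 picked index 11: u0 ∈ [-43/780, 1/12)
intersection: [17/260, 19/260)

17/260 19/260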